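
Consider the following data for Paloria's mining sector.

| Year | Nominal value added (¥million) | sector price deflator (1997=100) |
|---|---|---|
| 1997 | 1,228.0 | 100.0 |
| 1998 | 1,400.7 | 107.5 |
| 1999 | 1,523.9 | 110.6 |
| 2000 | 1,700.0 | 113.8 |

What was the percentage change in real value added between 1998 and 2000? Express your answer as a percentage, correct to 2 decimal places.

Real value added 1998 = 1400.7/1.075 = 1302.98.
Real value added 2000 = 1700.0/1.138 = 1493.85.
Change = 1493.85/1302.98 − 1 = 0.1465.

14.65%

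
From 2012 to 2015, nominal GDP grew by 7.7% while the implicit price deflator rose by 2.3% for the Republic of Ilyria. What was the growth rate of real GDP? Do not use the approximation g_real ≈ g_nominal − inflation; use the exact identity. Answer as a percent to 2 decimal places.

5.28%

(1 + g_nom) = (1 + g_real)(1 + π), so g_real = 1.0770 / 1.0230 − 1 = 0.05279.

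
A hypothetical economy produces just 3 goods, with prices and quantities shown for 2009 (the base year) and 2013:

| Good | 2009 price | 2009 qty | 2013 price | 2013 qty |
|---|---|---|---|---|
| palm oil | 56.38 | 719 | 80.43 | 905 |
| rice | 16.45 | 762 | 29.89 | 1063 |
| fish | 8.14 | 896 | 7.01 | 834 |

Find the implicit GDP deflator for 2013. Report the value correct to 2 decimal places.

146.63

Nominal GDP 2013 = 80.43·905 + 29.89·1063 + 7.01·834 = 110408.56.
Real GDP 2013 (at 2009 prices) = 56.38·905 + 16.45·1063 + 8.14·834 = 75299.01.
Deflator = Nominal/Real × 100 = 110408.56/75299.01 × 100 = 146.627.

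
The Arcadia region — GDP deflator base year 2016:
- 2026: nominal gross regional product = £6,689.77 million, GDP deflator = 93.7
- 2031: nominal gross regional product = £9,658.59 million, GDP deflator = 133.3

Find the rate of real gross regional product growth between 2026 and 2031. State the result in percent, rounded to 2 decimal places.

1.49%

Deflate each year: 2026 → 6689.77/0.937 = 7139.56; 2031 → 9658.59/1.333 = 7245.75.
So real gross regional product changed by 7245.75/7139.56 − 1 = 0.0149, i.e. 1.49%.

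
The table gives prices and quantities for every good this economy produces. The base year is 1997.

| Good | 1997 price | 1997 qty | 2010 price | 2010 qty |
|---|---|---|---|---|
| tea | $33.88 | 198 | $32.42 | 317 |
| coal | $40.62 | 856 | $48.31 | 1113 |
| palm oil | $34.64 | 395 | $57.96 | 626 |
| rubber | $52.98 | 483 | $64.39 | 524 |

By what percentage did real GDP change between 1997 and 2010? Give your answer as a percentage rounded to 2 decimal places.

Real GDP 1997 = Nominal GDP 1997 = 33.88·198 + 40.62·856 + 34.64·395 + 52.98·483 = 80751.10.
Real GDP 2010 (at 1997 prices) = 33.88·317 + 40.62·1113 + 34.64·626 + 52.98·524 = 105396.18.
Real growth = 105396.18/80751.10 − 1 = 0.3052.

30.52%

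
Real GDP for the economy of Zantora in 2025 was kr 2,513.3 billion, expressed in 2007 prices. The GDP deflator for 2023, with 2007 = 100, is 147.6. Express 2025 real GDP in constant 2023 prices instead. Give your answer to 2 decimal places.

Real GDP in 2023 prices = Real GDP in 2007 prices × (P_2023/P_2007) = 2513.3 × 1.476 = 3709.63.

kr 3,709.63 billion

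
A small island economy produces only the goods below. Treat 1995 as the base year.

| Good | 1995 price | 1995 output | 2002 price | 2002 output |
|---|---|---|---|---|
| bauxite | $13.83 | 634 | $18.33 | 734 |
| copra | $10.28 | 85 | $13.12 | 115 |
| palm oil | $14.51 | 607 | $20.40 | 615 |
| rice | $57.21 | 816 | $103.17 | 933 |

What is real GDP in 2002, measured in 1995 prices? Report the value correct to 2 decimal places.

Real GDP 2002 = Σ (p_1995 × q_2002) = 13.83·734 + 10.28·115 + 14.51·615 + 57.21·933 = 73634.00.

$73634.00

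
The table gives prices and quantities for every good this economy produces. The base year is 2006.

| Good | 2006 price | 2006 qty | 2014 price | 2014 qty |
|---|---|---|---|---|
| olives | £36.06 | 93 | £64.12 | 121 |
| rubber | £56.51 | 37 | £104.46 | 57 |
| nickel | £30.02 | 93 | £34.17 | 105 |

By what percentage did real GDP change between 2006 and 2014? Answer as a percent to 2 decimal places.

Real GDP 2006 = Nominal GDP 2006 = 36.06·93 + 56.51·37 + 30.02·93 = 8236.31.
Real GDP 2014 (at 2006 prices) = 36.06·121 + 56.51·57 + 30.02·105 = 10736.43.
Real growth = 10736.43/8236.31 − 1 = 0.3035.

30.35%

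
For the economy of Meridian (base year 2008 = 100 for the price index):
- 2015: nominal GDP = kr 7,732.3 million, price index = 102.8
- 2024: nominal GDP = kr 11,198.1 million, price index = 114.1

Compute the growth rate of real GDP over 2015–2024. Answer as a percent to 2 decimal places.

30.48%

Real GDP 2015 = 7732.3 / 1.028 = 7521.69.
Real GDP 2024 = 11198.1 / 1.141 = 9814.29.
Real growth = 9814.29 / 7521.69 − 1 = 0.3048.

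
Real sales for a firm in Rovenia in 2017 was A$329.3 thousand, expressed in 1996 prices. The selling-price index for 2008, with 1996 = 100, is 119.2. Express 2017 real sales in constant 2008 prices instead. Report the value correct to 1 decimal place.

Real sales in 2008 prices = Real sales in 1996 prices × (P_2008/P_1996) = 329.3 × 1.192 = 392.53.

A$392.5 thousand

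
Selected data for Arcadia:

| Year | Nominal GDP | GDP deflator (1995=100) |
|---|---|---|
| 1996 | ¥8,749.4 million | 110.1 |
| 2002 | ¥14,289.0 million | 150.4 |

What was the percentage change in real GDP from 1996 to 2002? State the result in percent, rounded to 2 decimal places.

Deflate each year: 1996 → 8749.4/1.101 = 7946.78; 2002 → 14289.0/1.504 = 9500.66.
So real GDP changed by 9500.66/7946.78 − 1 = 0.1955, i.e. 19.55%.

19.55%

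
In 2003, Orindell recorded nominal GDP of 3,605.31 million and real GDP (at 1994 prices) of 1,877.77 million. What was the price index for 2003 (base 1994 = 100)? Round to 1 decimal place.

192.0

price index = (Nominal / Real) × 100 = 3605.31 / 1877.77 × 100 = 192.00.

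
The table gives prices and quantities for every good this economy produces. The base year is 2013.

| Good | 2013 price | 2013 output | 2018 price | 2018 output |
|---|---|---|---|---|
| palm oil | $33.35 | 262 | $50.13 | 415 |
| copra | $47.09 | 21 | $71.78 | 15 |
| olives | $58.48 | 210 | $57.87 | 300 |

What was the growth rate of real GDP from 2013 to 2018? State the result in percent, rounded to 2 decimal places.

Real GDP 2013 = Nominal GDP 2013 = 33.35·262 + 47.09·21 + 58.48·210 = 22007.39.
Real GDP 2018 (at 2013 prices) = 33.35·415 + 47.09·15 + 58.48·300 = 32090.60.
Real growth = 32090.60/22007.39 − 1 = 0.4582.

45.82%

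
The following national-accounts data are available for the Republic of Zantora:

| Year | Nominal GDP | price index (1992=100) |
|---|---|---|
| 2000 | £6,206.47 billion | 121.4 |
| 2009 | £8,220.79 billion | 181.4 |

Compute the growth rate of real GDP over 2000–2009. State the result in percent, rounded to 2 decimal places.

Deflate each year: 2000 → 6206.47/1.214 = 5112.41; 2009 → 8220.79/1.814 = 4531.86.
So real GDP changed by 4531.86/5112.41 − 1 = -0.1136, i.e. -11.36%.

-11.36%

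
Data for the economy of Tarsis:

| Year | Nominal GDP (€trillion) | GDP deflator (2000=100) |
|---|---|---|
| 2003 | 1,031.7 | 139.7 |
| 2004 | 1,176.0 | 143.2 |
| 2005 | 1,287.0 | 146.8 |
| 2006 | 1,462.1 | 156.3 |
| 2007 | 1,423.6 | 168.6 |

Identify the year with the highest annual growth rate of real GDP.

2004

2004: real = 1176.0/1.432 = 821.23; growth vs 2003 (738.51) = 11.20%.
2005: real = 1287.0/1.468 = 876.70; growth vs 2004 (821.23) = 6.75%.
2006: real = 1462.1/1.563 = 935.44; growth vs 2005 (876.70) = 6.70%.
2007: real = 1423.6/1.686 = 844.37; growth vs 2006 (935.44) = -9.74%.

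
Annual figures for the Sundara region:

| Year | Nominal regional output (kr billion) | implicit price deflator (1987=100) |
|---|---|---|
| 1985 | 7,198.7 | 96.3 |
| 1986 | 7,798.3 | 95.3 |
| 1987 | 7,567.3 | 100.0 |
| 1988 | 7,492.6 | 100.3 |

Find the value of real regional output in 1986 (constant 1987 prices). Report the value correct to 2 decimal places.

kr 8,182.90 billion

Real regional output 1986 = 7798.3 / 0.953 = 8182.90.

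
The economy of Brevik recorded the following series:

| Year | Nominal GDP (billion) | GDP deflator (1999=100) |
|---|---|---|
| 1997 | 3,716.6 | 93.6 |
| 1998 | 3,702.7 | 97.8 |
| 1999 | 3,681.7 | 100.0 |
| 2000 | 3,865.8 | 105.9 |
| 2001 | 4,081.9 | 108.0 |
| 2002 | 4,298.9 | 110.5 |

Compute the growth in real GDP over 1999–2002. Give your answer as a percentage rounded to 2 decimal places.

Real GDP 1999 = 3681.7/1.000 = 3681.70.
Real GDP 2002 = 4298.9/1.105 = 3890.41.
Change = 3890.41/3681.70 − 1 = 0.0567.

5.67%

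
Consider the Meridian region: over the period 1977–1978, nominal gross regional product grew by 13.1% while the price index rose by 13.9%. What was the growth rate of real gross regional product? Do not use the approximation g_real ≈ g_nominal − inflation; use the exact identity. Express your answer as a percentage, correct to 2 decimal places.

(1 + g_nom) = (1 + g_real)(1 + π), so g_real = 1.1310 / 1.1390 − 1 = -0.00702.

-0.70%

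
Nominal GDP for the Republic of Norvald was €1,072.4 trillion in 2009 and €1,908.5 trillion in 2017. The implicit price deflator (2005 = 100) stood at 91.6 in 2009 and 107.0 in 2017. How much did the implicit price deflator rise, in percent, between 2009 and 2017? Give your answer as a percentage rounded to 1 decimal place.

16.8%

Price-level change = 107.0 / 91.6 − 1 = 0.1681.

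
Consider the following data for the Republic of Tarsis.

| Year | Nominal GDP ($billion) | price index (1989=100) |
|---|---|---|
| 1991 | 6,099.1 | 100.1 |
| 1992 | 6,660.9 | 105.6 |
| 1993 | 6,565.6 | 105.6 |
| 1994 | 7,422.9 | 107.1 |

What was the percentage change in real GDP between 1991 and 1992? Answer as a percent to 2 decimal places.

3.52%

Real GDP 1991 = 6099.1/1.001 = 6093.01.
Real GDP 1992 = 6660.9/1.056 = 6307.67.
Change = 6307.67/6093.01 − 1 = 0.0352.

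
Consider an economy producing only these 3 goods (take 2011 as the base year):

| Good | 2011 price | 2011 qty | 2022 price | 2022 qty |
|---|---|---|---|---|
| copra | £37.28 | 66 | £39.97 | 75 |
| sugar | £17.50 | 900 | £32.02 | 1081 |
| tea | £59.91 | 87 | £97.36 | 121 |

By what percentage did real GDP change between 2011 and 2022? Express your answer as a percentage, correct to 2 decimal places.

23.65%

Real GDP 2011 = Nominal GDP 2011 = 37.28·66 + 17.50·900 + 59.91·87 = 23422.65.
Real GDP 2022 (at 2011 prices) = 37.28·75 + 17.50·1081 + 59.91·121 = 28962.61.
Real growth = 28962.61/23422.65 − 1 = 0.2365.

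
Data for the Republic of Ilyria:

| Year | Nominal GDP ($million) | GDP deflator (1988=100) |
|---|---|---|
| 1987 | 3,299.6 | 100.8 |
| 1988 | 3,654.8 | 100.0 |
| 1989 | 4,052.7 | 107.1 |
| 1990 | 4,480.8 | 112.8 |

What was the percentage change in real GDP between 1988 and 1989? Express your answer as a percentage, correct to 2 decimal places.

3.54%

Real GDP 1988 = 3654.8/1.000 = 3654.80.
Real GDP 1989 = 4052.7/1.071 = 3784.03.
Change = 3784.03/3654.80 − 1 = 0.0354.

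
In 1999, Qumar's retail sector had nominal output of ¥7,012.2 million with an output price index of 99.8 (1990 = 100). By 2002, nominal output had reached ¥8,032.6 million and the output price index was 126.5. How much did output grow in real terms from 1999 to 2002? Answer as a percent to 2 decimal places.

-9.63%

Real output 1999 = 7012.2 / 0.998 = 7026.25.
Real output 2002 = 8032.6 / 1.265 = 6349.88.
Real growth = 6349.88 / 7026.25 − 1 = -0.0963.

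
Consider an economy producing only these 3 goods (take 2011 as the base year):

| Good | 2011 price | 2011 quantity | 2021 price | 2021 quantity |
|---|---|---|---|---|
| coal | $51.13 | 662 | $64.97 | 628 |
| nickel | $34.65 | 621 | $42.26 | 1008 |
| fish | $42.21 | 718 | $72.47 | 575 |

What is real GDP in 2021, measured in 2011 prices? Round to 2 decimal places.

Real GDP 2021 = Σ (p_2011 × q_2021) = 51.13·628 + 34.65·1008 + 42.21·575 = 91307.59.

$91307.59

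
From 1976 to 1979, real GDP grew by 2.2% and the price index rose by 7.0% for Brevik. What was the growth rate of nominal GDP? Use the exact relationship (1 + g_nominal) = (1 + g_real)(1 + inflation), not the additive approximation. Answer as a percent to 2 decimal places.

9.35%

(1 + g_nom) = (1 + g_real)(1 + π) = 1.0220 × 1.0700 = 1.09354.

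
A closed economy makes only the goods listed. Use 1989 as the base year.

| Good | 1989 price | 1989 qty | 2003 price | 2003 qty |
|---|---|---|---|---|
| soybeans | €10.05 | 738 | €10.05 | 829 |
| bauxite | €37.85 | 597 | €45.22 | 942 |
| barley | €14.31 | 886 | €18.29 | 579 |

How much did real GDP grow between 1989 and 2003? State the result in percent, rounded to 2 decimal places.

22.44%

Real GDP 1989 = Nominal GDP 1989 = 10.05·738 + 37.85·597 + 14.31·886 = 42692.01.
Real GDP 2003 (at 1989 prices) = 10.05·829 + 37.85·942 + 14.31·579 = 52271.64.
Real growth = 52271.64/42692.01 − 1 = 0.2244.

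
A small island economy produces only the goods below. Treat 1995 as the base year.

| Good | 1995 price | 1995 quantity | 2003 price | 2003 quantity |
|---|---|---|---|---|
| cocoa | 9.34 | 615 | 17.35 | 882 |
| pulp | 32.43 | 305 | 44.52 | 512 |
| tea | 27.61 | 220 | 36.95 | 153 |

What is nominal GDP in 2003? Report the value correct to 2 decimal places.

Nominal GDP 2003 = Σ (p_2003 × q_2003) = 17.35·882 + 44.52·512 + 36.95·153 = 43750.29.

43750.29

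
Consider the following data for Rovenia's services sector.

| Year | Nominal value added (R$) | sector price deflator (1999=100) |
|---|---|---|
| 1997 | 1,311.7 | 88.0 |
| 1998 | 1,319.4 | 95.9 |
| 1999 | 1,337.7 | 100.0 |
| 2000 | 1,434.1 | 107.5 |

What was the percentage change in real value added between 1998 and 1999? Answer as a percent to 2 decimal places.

Real value added 1998 = 1319.4/0.959 = 1375.81.
Real value added 1999 = 1337.7/1.000 = 1337.70.
Change = 1337.70/1375.81 − 1 = -0.0277.

-2.77%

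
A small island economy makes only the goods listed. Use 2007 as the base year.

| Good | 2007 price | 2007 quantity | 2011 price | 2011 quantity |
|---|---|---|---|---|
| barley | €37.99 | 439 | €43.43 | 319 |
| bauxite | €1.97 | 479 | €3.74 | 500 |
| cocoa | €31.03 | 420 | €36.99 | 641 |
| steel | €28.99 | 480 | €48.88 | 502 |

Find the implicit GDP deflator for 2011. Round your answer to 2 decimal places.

134.55

Nominal GDP 2011 = 43.43·319 + 3.74·500 + 36.99·641 + 48.88·502 = 63972.52.
Real GDP 2011 (at 2007 prices) = 37.99·319 + 1.97·500 + 31.03·641 + 28.99·502 = 47547.02.
Deflator = Nominal/Real × 100 = 63972.52/47547.02 × 100 = 134.546.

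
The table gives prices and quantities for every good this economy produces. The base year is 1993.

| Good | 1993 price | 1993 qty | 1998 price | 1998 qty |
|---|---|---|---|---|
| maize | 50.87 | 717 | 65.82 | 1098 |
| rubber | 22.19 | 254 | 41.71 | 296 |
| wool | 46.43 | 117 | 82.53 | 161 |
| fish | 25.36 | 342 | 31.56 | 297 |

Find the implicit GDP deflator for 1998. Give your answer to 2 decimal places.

138.55

Nominal GDP 1998 = 65.82·1098 + 41.71·296 + 82.53·161 + 31.56·297 = 107277.17.
Real GDP 1998 (at 1993 prices) = 50.87·1098 + 22.19·296 + 46.43·161 + 25.36·297 = 77430.65.
Deflator = Nominal/Real × 100 = 107277.17/77430.65 × 100 = 138.546.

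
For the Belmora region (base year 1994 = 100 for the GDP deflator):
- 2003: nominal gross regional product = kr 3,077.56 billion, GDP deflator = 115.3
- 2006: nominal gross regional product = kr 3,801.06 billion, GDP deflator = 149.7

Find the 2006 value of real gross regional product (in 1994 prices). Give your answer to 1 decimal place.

kr 2,539.1 billion

Real gross regional product = Nominal / (GDP deflator/100) = 3801.06 / 1.497 = 2539.12.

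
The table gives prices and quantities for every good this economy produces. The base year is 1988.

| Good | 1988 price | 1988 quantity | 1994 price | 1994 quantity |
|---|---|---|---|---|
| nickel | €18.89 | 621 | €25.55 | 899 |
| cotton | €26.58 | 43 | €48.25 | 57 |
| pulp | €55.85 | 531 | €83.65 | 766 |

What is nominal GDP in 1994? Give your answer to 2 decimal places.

Nominal GDP 1994 = Σ (p_1994 × q_1994) = 25.55·899 + 48.25·57 + 83.65·766 = 89795.60.

€89795.60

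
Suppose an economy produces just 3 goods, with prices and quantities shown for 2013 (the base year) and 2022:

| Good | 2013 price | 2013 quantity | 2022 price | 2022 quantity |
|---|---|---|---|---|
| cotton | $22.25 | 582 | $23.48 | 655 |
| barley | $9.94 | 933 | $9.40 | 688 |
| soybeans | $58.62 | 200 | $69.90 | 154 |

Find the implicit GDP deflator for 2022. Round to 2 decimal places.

Nominal GDP 2022 = 23.48·655 + 9.40·688 + 69.90·154 = 32611.20.
Real GDP 2022 (at 2013 prices) = 22.25·655 + 9.94·688 + 58.62·154 = 30439.95.
Deflator = Nominal/Real × 100 = 32611.20/30439.95 × 100 = 107.133.

107.13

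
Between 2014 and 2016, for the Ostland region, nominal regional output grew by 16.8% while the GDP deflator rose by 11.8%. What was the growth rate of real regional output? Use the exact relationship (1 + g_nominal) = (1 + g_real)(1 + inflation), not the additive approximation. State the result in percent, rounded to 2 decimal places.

(1 + g_nom) = (1 + g_real)(1 + π), so g_real = 1.1680 / 1.1180 − 1 = 0.04472.

4.47%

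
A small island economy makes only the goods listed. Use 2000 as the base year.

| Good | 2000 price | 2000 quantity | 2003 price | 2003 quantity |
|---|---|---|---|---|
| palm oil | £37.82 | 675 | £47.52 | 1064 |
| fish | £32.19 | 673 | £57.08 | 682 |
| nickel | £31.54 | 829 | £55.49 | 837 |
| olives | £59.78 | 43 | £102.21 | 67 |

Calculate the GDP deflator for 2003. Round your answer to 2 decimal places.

Nominal GDP 2003 = 47.52·1064 + 57.08·682 + 55.49·837 + 102.21·67 = 142783.04.
Real GDP 2003 (at 2000 prices) = 37.82·1064 + 32.19·682 + 31.54·837 + 59.78·67 = 92598.30.
Deflator = Nominal/Real × 100 = 142783.04/92598.30 × 100 = 154.196.

154.20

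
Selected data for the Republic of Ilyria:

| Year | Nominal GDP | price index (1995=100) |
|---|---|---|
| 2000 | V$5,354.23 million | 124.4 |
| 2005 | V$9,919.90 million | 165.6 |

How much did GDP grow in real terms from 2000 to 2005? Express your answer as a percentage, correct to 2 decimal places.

Deflate each year: 2000 → 5354.23/1.244 = 4304.04; 2005 → 9919.90/1.656 = 5990.28.
So real GDP changed by 5990.28/4304.04 − 1 = 0.3918, i.e. 39.18%.

39.18%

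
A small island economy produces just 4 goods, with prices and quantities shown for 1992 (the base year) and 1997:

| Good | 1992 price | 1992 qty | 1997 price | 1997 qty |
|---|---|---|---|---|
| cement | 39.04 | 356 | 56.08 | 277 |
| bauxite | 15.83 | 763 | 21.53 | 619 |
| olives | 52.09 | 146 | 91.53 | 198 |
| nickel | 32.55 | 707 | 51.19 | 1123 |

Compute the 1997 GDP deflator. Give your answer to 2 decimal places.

154.82

Nominal GDP 1997 = 56.08·277 + 21.53·619 + 91.53·198 + 51.19·1123 = 104470.54.
Real GDP 1997 (at 1992 prices) = 39.04·277 + 15.83·619 + 52.09·198 + 32.55·1123 = 67480.32.
Deflator = Nominal/Real × 100 = 104470.54/67480.32 × 100 = 154.816.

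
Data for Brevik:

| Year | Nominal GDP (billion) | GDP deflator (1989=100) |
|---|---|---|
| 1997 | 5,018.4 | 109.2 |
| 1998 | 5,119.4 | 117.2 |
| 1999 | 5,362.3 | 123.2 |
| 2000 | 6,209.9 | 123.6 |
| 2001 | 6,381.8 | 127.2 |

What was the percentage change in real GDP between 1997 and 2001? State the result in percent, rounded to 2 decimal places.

9.17%

Real GDP 1997 = 5018.4/1.092 = 4595.60.
Real GDP 2001 = 6381.8/1.272 = 5017.14.
Change = 5017.14/4595.60 − 1 = 0.0917.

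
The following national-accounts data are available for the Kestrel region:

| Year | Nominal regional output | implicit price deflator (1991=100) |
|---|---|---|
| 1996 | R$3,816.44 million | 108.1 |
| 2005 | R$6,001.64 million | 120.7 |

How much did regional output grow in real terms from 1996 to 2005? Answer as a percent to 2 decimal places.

40.84%

Deflate each year: 1996 → 3816.44/1.081 = 3530.47; 2005 → 6001.64/1.207 = 4972.36.
So real regional output changed by 4972.36/3530.47 − 1 = 0.4084, i.e. 40.84%.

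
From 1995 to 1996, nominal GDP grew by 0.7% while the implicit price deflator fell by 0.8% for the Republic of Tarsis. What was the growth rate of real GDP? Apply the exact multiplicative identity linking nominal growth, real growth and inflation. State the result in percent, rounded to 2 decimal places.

1.51%

(1 + g_nom) = (1 + g_real)(1 + π), so g_real = 1.0070 / 0.9920 − 1 = 0.01512.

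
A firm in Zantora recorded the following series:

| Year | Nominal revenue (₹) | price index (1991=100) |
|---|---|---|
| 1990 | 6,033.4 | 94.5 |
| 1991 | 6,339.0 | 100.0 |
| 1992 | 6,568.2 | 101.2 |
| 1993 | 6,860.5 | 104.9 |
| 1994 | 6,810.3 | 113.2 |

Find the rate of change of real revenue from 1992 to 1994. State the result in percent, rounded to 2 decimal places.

Real revenue 1992 = 6568.2/1.012 = 6490.32.
Real revenue 1994 = 6810.3/1.132 = 6016.17.
Change = 6016.17/6490.32 − 1 = -0.0731.

-7.31%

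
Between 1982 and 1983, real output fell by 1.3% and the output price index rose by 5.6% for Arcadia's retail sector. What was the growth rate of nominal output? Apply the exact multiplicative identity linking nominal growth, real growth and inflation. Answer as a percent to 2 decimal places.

(1 + g_nom) = (1 + g_real)(1 + π) = 0.9870 × 1.0560 = 1.04227.

4.23%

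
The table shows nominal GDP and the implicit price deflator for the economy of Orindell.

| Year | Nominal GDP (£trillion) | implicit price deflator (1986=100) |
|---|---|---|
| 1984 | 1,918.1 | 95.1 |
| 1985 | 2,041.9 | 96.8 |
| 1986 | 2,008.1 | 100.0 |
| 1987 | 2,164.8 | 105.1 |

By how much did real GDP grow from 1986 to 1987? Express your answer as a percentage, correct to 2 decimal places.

2.57%

Real GDP 1986 = 2008.1/1.000 = 2008.10.
Real GDP 1987 = 2164.8/1.051 = 2059.75.
Change = 2059.75/2008.10 − 1 = 0.0257.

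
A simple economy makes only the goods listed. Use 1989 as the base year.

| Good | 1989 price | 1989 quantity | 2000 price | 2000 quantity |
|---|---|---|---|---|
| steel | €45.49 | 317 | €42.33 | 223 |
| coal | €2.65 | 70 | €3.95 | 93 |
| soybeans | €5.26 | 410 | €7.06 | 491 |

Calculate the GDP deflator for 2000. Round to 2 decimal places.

102.31

Nominal GDP 2000 = 42.33·223 + 3.95·93 + 7.06·491 = 13273.40.
Real GDP 2000 (at 1989 prices) = 45.49·223 + 2.65·93 + 5.26·491 = 12973.38.
Deflator = Nominal/Real × 100 = 13273.40/12973.38 × 100 = 102.313.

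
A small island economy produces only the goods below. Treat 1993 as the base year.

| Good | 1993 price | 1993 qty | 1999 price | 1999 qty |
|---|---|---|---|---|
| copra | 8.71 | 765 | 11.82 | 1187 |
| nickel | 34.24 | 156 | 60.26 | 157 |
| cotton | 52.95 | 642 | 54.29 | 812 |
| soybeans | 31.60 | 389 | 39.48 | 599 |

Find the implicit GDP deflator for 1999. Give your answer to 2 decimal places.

117.50

Nominal GDP 1999 = 11.82·1187 + 60.26·157 + 54.29·812 + 39.48·599 = 91223.16.
Real GDP 1999 (at 1993 prices) = 8.71·1187 + 34.24·157 + 52.95·812 + 31.60·599 = 77638.25.
Deflator = Nominal/Real × 100 = 91223.16/77638.25 × 100 = 117.498.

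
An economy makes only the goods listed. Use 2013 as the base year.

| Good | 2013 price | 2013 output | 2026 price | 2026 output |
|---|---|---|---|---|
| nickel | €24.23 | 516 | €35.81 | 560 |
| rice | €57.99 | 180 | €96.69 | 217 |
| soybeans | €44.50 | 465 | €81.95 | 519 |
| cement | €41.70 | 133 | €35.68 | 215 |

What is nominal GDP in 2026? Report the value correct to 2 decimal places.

Nominal GDP 2026 = Σ (p_2026 × q_2026) = 35.81·560 + 96.69·217 + 81.95·519 + 35.68·215 = 91238.58.

€91238.58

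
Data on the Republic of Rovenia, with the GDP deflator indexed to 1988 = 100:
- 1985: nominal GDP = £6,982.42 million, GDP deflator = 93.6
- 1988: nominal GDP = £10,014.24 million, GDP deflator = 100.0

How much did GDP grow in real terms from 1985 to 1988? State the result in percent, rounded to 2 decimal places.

34.24%

Deflate each year: 1985 → 6982.42/0.936 = 7459.85; 1988 → 10014.24/1.000 = 10014.24.
So real GDP changed by 10014.24/7459.85 − 1 = 0.3424, i.e. 34.24%.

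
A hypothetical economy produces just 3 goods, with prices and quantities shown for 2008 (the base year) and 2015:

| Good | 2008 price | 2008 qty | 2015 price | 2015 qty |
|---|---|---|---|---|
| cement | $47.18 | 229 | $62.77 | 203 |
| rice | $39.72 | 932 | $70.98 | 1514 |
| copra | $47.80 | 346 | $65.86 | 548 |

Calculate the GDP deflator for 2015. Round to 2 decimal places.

162.97

Nominal GDP 2015 = 62.77·203 + 70.98·1514 + 65.86·548 = 156297.31.
Real GDP 2015 (at 2008 prices) = 47.18·203 + 39.72·1514 + 47.80·548 = 95908.02.
Deflator = Nominal/Real × 100 = 156297.31/95908.02 × 100 = 162.966.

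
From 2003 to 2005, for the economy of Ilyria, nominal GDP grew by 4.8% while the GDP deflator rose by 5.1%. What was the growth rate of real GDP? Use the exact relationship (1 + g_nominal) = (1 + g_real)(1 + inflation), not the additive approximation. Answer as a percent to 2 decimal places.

-0.29%

(1 + g_nom) = (1 + g_real)(1 + π), so g_real = 1.0480 / 1.0510 − 1 = -0.00285.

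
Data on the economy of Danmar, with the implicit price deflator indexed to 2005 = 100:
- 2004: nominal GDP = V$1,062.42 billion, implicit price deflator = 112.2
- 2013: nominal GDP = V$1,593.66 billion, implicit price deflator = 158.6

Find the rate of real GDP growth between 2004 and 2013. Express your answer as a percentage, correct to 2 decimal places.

Deflate each year: 2004 → 1062.42/1.122 = 946.90; 2013 → 1593.66/1.586 = 1004.83.
So real GDP changed by 1004.83/946.90 − 1 = 0.0612, i.e. 6.12%.

6.12%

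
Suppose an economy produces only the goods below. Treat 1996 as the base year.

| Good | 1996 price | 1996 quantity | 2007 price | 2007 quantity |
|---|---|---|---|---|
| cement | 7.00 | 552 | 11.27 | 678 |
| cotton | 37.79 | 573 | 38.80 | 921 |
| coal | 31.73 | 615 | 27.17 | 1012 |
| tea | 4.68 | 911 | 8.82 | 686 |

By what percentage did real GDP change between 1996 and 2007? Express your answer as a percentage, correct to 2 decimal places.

Real GDP 1996 = Nominal GDP 1996 = 7.00·552 + 37.79·573 + 31.73·615 + 4.68·911 = 49295.10.
Real GDP 2007 (at 1996 prices) = 7.00·678 + 37.79·921 + 31.73·1012 + 4.68·686 = 74871.83.
Real growth = 74871.83/49295.10 − 1 = 0.5188.

51.88%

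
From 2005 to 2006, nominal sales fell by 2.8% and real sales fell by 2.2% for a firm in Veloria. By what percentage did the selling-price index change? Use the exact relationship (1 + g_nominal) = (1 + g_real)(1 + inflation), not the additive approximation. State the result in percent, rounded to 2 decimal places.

-0.61%

(1 + g_nom) = (1 + g_real)(1 + π), so π = 0.9720 / 0.9780 − 1 = -0.00613.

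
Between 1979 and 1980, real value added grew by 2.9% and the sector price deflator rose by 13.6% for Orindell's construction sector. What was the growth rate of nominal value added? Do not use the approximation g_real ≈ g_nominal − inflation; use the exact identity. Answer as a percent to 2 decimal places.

(1 + g_nom) = (1 + g_real)(1 + π) = 1.0290 × 1.1360 = 1.16894.

16.89%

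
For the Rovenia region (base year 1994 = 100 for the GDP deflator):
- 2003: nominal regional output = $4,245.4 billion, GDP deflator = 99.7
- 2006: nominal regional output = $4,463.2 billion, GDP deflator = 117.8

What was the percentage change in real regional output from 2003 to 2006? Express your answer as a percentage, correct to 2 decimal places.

Deflate each year: 2003 → 4245.4/0.997 = 4258.17; 2006 → 4463.2/1.178 = 3788.79.
So real regional output changed by 3788.79/4258.17 − 1 = -0.1102, i.e. -11.02%.

-11.02%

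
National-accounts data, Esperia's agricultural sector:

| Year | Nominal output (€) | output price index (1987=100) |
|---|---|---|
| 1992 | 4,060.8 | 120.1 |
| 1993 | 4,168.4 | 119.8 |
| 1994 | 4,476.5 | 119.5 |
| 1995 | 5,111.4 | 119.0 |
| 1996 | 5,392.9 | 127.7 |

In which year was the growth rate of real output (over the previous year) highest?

1995

1993: real = 4168.4/1.198 = 3479.47; growth vs 1992 (3381.18) = 2.91%.
1994: real = 4476.5/1.195 = 3746.03; growth vs 1993 (3479.47) = 7.66%.
1995: real = 5111.4/1.190 = 4295.29; growth vs 1994 (3746.03) = 14.66%.
1996: real = 5392.9/1.277 = 4223.10; growth vs 1995 (4295.29) = -1.68%.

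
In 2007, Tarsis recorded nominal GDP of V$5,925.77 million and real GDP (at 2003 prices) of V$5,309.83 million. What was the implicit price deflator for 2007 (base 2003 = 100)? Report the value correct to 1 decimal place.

implicit price deflator = (Nominal / Real) × 100 = 5925.77 / 5309.83 × 100 = 111.60.

111.6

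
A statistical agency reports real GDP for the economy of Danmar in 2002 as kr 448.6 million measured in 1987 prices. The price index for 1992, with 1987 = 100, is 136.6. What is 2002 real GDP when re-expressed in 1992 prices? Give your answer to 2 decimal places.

kr 612.79 million

Real GDP in 1992 prices = Real GDP in 1987 prices × (P_1992/P_1987) = 448.6 × 1.366 = 612.79.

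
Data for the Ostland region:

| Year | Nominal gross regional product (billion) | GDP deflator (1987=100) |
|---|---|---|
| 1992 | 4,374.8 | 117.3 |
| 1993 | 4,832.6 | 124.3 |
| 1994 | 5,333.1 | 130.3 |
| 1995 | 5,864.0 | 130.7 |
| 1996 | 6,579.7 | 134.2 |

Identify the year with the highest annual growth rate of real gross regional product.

1995

1993: real = 4832.6/1.243 = 3887.85; growth vs 1992 (3729.58) = 4.24%.
1994: real = 5333.1/1.303 = 4092.94; growth vs 1993 (3887.85) = 5.28%.
1995: real = 5864.0/1.307 = 4486.61; growth vs 1994 (4092.94) = 9.62%.
1996: real = 6579.7/1.342 = 4902.91; growth vs 1995 (4486.61) = 9.28%.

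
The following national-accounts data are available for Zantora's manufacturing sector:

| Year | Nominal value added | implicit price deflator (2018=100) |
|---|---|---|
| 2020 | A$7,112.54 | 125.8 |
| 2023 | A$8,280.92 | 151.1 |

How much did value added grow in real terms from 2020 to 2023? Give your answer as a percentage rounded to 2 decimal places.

Real value added 2020 = 7112.54 / 1.258 = 5653.85.
Real value added 2023 = 8280.92 / 1.511 = 5480.42.
Real growth = 5480.42 / 5653.85 − 1 = -0.0307.

-3.07%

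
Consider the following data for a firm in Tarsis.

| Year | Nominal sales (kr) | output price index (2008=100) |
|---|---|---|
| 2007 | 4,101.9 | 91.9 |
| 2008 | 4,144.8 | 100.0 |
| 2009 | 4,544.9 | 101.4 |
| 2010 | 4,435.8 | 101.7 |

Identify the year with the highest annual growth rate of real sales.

2009

2008: real = 4144.8/1.000 = 4144.80; growth vs 2007 (4463.44) = -7.14%.
2009: real = 4544.9/1.014 = 4482.15; growth vs 2008 (4144.80) = 8.14%.
2010: real = 4435.8/1.017 = 4361.65; growth vs 2009 (4482.15) = -2.69%.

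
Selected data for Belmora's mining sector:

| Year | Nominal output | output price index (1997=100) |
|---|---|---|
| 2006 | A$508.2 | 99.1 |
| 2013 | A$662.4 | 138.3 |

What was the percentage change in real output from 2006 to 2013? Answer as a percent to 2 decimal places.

-6.60%

Real output 2006 = 508.2 / 0.991 = 512.82.
Real output 2013 = 662.4 / 1.383 = 478.96.
Real growth = 478.96 / 512.82 − 1 = -0.0660.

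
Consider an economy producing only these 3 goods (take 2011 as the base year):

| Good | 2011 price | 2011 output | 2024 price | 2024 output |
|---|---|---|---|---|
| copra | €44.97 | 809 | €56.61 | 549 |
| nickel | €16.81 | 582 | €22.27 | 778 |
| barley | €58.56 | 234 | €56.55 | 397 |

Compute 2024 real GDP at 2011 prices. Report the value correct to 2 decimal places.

Real GDP 2024 = Σ (p_2011 × q_2024) = 44.97·549 + 16.81·778 + 58.56·397 = 61015.03.

€61015.03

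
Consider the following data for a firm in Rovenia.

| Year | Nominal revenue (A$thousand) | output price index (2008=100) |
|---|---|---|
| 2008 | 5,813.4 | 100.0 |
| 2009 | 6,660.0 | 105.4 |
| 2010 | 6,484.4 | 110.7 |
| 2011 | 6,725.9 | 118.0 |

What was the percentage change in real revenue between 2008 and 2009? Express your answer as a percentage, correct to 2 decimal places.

8.69%

Real revenue 2008 = 5813.4/1.000 = 5813.40.
Real revenue 2009 = 6660.0/1.054 = 6318.79.
Change = 6318.79/5813.40 − 1 = 0.0869.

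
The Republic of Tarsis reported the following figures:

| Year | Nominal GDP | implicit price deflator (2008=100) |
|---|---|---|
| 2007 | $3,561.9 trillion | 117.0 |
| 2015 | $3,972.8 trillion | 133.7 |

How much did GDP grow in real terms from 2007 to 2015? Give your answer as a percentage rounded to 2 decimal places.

Real GDP 2007 = 3561.9 / 1.170 = 3044.36.
Real GDP 2015 = 3972.8 / 1.337 = 2971.43.
Real growth = 2971.43 / 3044.36 − 1 = -0.0240.

-2.40%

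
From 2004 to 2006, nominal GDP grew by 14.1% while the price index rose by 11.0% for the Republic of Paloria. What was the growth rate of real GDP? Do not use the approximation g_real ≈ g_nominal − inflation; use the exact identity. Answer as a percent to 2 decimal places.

(1 + g_nom) = (1 + g_real)(1 + π), so g_real = 1.1410 / 1.1100 − 1 = 0.02793.

2.79%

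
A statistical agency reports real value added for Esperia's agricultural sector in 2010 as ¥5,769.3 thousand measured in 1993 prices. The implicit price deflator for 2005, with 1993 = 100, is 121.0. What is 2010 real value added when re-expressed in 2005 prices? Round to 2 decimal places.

¥6,980.85 thousand

Real value added in 2005 prices = Real value added in 1993 prices × (P_2005/P_1993) = 5769.3 × 1.210 = 6980.85.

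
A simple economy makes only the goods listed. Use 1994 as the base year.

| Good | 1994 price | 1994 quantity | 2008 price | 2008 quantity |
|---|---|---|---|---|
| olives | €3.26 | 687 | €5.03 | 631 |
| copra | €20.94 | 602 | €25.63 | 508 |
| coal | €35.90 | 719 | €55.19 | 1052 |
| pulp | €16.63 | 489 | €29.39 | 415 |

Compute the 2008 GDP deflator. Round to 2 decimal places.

150.71

Nominal GDP 2008 = 5.03·631 + 25.63·508 + 55.19·1052 + 29.39·415 = 86450.70.
Real GDP 2008 (at 1994 prices) = 3.26·631 + 20.94·508 + 35.90·1052 + 16.63·415 = 57362.83.
Deflator = Nominal/Real × 100 = 86450.70/57362.83 × 100 = 150.709.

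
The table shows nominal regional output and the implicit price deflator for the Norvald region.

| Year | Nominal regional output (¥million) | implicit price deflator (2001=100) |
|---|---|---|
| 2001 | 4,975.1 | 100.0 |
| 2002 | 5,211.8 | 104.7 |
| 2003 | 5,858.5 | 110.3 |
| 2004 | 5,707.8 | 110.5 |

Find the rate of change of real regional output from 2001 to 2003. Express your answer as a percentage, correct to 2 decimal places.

Real regional output 2001 = 4975.1/1.000 = 4975.10.
Real regional output 2003 = 5858.5/1.103 = 5311.42.
Change = 5311.42/4975.10 − 1 = 0.0676.

6.76%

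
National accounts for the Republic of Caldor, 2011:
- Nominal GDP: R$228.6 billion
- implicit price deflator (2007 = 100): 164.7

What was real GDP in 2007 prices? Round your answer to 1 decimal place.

Real GDP = Nominal / (implicit price deflator/100) = 228.6 / 1.647 = 138.80.

R$138.8 billion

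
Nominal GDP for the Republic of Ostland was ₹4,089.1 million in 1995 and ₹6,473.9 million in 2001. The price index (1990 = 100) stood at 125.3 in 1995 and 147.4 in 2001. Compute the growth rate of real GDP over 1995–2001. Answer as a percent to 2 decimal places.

34.58%

Real GDP 1995 = 4089.1 / 1.253 = 3263.45.
Real GDP 2001 = 6473.9 / 1.474 = 4392.06.
Real growth = 4392.06 / 3263.45 − 1 = 0.3458.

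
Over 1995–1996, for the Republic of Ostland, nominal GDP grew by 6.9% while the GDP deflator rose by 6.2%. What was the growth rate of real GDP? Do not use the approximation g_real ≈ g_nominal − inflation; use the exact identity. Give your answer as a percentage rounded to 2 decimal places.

(1 + g_nom) = (1 + g_real)(1 + π), so g_real = 1.0690 / 1.0620 − 1 = 0.00659.

0.66%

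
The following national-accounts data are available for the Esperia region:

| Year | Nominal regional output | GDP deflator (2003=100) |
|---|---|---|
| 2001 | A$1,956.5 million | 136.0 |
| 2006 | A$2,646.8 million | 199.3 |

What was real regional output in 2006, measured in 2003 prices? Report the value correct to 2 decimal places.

Real regional output = Nominal / (GDP deflator/100) = 2646.8 / 1.993 = 1328.05.

A$1,328.05 million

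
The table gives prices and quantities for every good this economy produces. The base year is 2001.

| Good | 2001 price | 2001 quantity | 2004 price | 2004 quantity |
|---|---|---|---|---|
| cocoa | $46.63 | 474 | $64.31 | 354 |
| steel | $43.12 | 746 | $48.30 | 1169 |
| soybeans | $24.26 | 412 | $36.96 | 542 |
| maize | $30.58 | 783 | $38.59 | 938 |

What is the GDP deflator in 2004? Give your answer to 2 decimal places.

124.56

Nominal GDP 2004 = 64.31·354 + 48.30·1169 + 36.96·542 + 38.59·938 = 135458.18.
Real GDP 2004 (at 2001 prices) = 46.63·354 + 43.12·1169 + 24.26·542 + 30.58·938 = 108747.26.
Deflator = Nominal/Real × 100 = 135458.18/108747.26 × 100 = 124.562.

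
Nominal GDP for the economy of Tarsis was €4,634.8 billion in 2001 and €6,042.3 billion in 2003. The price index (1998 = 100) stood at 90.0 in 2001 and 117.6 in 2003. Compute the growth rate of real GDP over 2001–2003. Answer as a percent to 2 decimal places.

Deflate each year: 2001 → 4634.8/0.900 = 5149.78; 2003 → 6042.3/1.176 = 5138.01.
So real GDP changed by 5138.01/5149.78 − 1 = -0.0023, i.e. -0.23%.

-0.23%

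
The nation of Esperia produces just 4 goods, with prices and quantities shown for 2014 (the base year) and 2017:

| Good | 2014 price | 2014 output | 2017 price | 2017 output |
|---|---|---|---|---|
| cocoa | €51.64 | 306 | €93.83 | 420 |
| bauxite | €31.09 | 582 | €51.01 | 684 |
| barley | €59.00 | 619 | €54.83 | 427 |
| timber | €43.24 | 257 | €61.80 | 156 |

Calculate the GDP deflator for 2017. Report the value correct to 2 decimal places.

Nominal GDP 2017 = 93.83·420 + 51.01·684 + 54.83·427 + 61.80·156 = 107352.65.
Real GDP 2017 (at 2014 prices) = 51.64·420 + 31.09·684 + 59.00·427 + 43.24·156 = 74892.80.
Deflator = Nominal/Real × 100 = 107352.65/74892.80 × 100 = 143.342.

143.34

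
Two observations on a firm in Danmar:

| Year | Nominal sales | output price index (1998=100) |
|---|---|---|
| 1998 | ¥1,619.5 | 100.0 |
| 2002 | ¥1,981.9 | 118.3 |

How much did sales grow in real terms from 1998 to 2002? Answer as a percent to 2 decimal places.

3.45%

Deflate each year: 1998 → 1619.5/1.000 = 1619.50; 2002 → 1981.9/1.183 = 1675.32.
So real sales changed by 1675.32/1619.50 − 1 = 0.0345, i.e. 3.45%.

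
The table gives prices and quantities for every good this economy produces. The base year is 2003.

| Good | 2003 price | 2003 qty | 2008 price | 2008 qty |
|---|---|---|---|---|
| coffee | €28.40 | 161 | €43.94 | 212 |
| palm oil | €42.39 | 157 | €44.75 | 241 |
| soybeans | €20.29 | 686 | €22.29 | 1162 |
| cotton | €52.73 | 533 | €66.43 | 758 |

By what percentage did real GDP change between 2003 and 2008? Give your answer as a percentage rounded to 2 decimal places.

49.82%

Real GDP 2003 = Nominal GDP 2003 = 28.40·161 + 42.39·157 + 20.29·686 + 52.73·533 = 53251.66.
Real GDP 2008 (at 2003 prices) = 28.40·212 + 42.39·241 + 20.29·1162 + 52.73·758 = 79783.11.
Real growth = 79783.11/53251.66 − 1 = 0.4982.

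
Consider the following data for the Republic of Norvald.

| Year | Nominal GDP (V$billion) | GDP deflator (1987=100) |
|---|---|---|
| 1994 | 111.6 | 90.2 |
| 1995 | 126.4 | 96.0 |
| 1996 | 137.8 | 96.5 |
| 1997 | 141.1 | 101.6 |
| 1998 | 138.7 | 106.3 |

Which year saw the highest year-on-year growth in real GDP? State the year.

1995: real = 126.4/0.960 = 131.67; growth vs 1994 (123.73) = 6.42%.
1996: real = 137.8/0.965 = 142.80; growth vs 1995 (131.67) = 8.45%.
1997: real = 141.1/1.016 = 138.88; growth vs 1996 (142.80) = -2.75%.
1998: real = 138.7/1.063 = 130.48; growth vs 1997 (138.88) = -6.05%.

1996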